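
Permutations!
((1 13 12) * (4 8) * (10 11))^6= ((1 13 12)(4 8)(10 11))^6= (13)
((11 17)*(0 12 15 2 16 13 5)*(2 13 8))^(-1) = ((0 12 15 13 5)(2 16 8)(11 17))^(-1) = (0 5 13 15 12)(2 8 16)(11 17)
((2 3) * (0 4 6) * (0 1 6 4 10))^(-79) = (0 10)(1 6)(2 3)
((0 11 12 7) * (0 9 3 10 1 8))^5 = (0 3 11 10 12 1 7 8 9)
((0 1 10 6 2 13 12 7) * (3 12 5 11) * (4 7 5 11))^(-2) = ((0 1 10 6 2 13 11 3 12 5 4 7))^(-2) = (0 4 12 11 2 10)(1 7 5 3 13 6)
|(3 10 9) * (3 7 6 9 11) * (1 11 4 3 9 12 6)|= 12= |(1 11 9 7)(3 10 4)(6 12)|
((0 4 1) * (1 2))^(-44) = ((0 4 2 1))^(-44) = (4)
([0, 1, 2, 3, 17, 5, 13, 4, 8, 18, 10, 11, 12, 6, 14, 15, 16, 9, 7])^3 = (4 18 17 7 9)(6 13)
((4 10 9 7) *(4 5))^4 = ((4 10 9 7 5))^4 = (4 5 7 9 10)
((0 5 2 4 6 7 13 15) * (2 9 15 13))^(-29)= (0 15 9 5)(2 7 6 4)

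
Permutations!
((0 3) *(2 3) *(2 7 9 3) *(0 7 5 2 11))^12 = (11)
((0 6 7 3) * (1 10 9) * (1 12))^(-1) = ((0 6 7 3)(1 10 9 12))^(-1) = (0 3 7 6)(1 12 9 10)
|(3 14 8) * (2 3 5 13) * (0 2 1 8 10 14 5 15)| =8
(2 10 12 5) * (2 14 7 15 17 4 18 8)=(2 10 12 5 14 7 15 17 4 18 8)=[0, 1, 10, 3, 18, 14, 6, 15, 2, 9, 12, 11, 5, 13, 7, 17, 16, 4, 8]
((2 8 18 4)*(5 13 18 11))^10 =((2 8 11 5 13 18 4))^10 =(2 5 4 11 18 8 13)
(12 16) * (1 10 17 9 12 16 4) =(1 10 17 9 12 4) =[0, 10, 2, 3, 1, 5, 6, 7, 8, 12, 17, 11, 4, 13, 14, 15, 16, 9]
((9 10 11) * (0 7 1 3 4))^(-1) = (0 4 3 1 7)(9 11 10)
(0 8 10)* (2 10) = (0 8 2 10) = [8, 1, 10, 3, 4, 5, 6, 7, 2, 9, 0]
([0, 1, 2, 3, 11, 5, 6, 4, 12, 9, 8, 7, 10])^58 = (4 11 7)(8 12 10)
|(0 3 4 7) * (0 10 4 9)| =3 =|(0 3 9)(4 7 10)|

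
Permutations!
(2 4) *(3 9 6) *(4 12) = (2 12 4)(3 9 6) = [0, 1, 12, 9, 2, 5, 3, 7, 8, 6, 10, 11, 4]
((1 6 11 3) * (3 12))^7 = ((1 6 11 12 3))^7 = (1 11 3 6 12)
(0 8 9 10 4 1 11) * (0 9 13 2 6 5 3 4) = (0 8 13 2 6 5 3 4 1 11 9 10) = [8, 11, 6, 4, 1, 3, 5, 7, 13, 10, 0, 9, 12, 2]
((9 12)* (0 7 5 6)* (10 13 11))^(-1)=(0 6 5 7)(9 12)(10 11 13)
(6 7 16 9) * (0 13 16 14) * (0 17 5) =(0 13 16 9 6 7 14 17 5) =[13, 1, 2, 3, 4, 0, 7, 14, 8, 6, 10, 11, 12, 16, 17, 15, 9, 5]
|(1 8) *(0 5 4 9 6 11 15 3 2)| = 18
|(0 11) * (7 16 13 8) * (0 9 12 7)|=|(0 11 9 12 7 16 13 8)|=8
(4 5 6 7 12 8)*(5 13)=(4 13 5 6 7 12 8)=[0, 1, 2, 3, 13, 6, 7, 12, 4, 9, 10, 11, 8, 5]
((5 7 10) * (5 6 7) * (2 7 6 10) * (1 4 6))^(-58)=(10)(1 6 4)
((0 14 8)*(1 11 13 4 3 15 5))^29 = ((0 14 8)(1 11 13 4 3 15 5))^29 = (0 8 14)(1 11 13 4 3 15 5)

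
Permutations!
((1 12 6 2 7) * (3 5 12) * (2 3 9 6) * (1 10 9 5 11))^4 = ((1 5 12 2 7 10 9 6 3 11))^4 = (1 7 3 12 9)(2 6 5 10 11)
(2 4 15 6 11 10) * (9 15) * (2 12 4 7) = (2 7)(4 9 15 6 11 10 12) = [0, 1, 7, 3, 9, 5, 11, 2, 8, 15, 12, 10, 4, 13, 14, 6]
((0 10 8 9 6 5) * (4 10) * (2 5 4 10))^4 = (0 6)(2 8)(4 10)(5 9)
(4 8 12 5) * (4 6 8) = (5 6 8 12) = [0, 1, 2, 3, 4, 6, 8, 7, 12, 9, 10, 11, 5]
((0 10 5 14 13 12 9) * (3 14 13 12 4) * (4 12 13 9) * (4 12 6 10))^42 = (0 10 14)(3 9 6)(4 5 13)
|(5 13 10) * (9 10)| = 4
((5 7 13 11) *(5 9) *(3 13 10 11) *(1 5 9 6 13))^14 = (1 13 11 7)(3 6 10 5)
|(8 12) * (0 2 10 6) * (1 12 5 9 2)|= 9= |(0 1 12 8 5 9 2 10 6)|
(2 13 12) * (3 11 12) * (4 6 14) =(2 13 3 11 12)(4 6 14) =[0, 1, 13, 11, 6, 5, 14, 7, 8, 9, 10, 12, 2, 3, 4]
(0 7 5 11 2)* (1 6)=(0 7 5 11 2)(1 6)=[7, 6, 0, 3, 4, 11, 1, 5, 8, 9, 10, 2]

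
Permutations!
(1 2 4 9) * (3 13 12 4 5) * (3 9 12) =(1 2 5 9)(3 13)(4 12) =[0, 2, 5, 13, 12, 9, 6, 7, 8, 1, 10, 11, 4, 3]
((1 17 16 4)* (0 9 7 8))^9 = ((0 9 7 8)(1 17 16 4))^9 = (0 9 7 8)(1 17 16 4)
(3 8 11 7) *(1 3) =(1 3 8 11 7) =[0, 3, 2, 8, 4, 5, 6, 1, 11, 9, 10, 7]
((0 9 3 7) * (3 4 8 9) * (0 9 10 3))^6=(10)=((3 7 9 4 8 10))^6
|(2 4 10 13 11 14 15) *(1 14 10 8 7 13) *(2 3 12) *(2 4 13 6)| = |(1 14 15 3 12 4 8 7 6 2 13 11 10)| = 13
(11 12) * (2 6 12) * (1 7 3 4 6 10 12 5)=[0, 7, 10, 4, 6, 1, 5, 3, 8, 9, 12, 2, 11]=(1 7 3 4 6 5)(2 10 12 11)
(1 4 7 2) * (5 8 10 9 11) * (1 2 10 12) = (1 4 7 10 9 11 5 8 12) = [0, 4, 2, 3, 7, 8, 6, 10, 12, 11, 9, 5, 1]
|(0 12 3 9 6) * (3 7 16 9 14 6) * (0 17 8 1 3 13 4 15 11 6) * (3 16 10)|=30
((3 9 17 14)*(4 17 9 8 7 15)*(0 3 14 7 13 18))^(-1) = ((0 3 8 13 18)(4 17 7 15))^(-1) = (0 18 13 8 3)(4 15 7 17)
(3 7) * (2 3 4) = (2 3 7 4) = [0, 1, 3, 7, 2, 5, 6, 4]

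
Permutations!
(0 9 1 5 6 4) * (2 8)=(0 9 1 5 6 4)(2 8)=[9, 5, 8, 3, 0, 6, 4, 7, 2, 1]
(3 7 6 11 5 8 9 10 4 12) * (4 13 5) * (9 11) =(3 7 6 9 10 13 5 8 11 4 12) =[0, 1, 2, 7, 12, 8, 9, 6, 11, 10, 13, 4, 3, 5]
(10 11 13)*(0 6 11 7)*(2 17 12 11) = [6, 1, 17, 3, 4, 5, 2, 0, 8, 9, 7, 13, 11, 10, 14, 15, 16, 12] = (0 6 2 17 12 11 13 10 7)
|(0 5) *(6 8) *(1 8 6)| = |(0 5)(1 8)| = 2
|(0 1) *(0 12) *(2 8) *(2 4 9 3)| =15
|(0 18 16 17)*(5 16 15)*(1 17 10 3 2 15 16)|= 10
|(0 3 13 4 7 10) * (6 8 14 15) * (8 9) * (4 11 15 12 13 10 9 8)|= 21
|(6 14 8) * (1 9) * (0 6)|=|(0 6 14 8)(1 9)|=4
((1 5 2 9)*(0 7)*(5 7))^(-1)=((0 5 2 9 1 7))^(-1)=(0 7 1 9 2 5)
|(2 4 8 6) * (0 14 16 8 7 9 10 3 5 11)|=13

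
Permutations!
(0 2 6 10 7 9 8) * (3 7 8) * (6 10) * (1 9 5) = [2, 9, 10, 7, 4, 1, 6, 5, 0, 3, 8] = (0 2 10 8)(1 9 3 7 5)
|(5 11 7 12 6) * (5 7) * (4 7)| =4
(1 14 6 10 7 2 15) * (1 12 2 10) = (1 14 6)(2 15 12)(7 10) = [0, 14, 15, 3, 4, 5, 1, 10, 8, 9, 7, 11, 2, 13, 6, 12]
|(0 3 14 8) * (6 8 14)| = 4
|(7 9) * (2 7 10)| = 4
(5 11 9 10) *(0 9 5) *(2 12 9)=(0 2 12 9 10)(5 11)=[2, 1, 12, 3, 4, 11, 6, 7, 8, 10, 0, 5, 9]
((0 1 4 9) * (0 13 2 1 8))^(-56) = (1 2 13 9 4)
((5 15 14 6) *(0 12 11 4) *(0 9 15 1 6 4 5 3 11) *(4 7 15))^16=((0 12)(1 6 3 11 5)(4 9)(7 15 14))^16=(1 6 3 11 5)(7 15 14)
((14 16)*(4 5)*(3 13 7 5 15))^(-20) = (16)(3 4 7)(5 13 15)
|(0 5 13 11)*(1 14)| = 4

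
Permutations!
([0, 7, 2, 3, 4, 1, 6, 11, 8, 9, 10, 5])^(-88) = [0, 1, 2, 3, 4, 5, 6, 7, 8, 9, 10, 11]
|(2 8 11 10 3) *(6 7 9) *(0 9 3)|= 9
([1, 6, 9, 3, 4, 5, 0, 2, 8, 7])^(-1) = (0 6 1)(2 7 9)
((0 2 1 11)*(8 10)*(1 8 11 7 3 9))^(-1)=((0 2 8 10 11)(1 7 3 9))^(-1)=(0 11 10 8 2)(1 9 3 7)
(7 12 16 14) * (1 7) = (1 7 12 16 14) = [0, 7, 2, 3, 4, 5, 6, 12, 8, 9, 10, 11, 16, 13, 1, 15, 14]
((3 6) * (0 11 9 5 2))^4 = ((0 11 9 5 2)(3 6))^4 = (0 2 5 9 11)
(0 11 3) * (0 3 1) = (0 11 1) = [11, 0, 2, 3, 4, 5, 6, 7, 8, 9, 10, 1]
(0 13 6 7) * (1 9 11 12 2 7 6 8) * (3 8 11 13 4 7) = (0 4 7)(1 9 13 11 12 2 3 8) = [4, 9, 3, 8, 7, 5, 6, 0, 1, 13, 10, 12, 2, 11]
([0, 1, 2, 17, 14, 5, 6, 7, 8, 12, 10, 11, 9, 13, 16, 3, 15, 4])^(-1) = (3 15 16 14 4 17)(9 12)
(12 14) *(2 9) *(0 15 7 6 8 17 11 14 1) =(0 15 7 6 8 17 11 14 12 1)(2 9) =[15, 0, 9, 3, 4, 5, 8, 6, 17, 2, 10, 14, 1, 13, 12, 7, 16, 11]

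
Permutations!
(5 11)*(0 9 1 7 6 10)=(0 9 1 7 6 10)(5 11)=[9, 7, 2, 3, 4, 11, 10, 6, 8, 1, 0, 5]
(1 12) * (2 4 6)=(1 12)(2 4 6)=[0, 12, 4, 3, 6, 5, 2, 7, 8, 9, 10, 11, 1]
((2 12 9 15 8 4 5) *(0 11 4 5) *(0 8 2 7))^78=(2 9)(12 15)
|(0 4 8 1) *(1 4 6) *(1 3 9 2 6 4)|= |(0 4 8 1)(2 6 3 9)|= 4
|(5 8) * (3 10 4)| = |(3 10 4)(5 8)| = 6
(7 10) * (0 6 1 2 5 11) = (0 6 1 2 5 11)(7 10) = [6, 2, 5, 3, 4, 11, 1, 10, 8, 9, 7, 0]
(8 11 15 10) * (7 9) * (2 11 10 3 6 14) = [0, 1, 11, 6, 4, 5, 14, 9, 10, 7, 8, 15, 12, 13, 2, 3] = (2 11 15 3 6 14)(7 9)(8 10)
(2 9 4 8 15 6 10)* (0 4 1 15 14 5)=[4, 15, 9, 3, 8, 0, 10, 7, 14, 1, 2, 11, 12, 13, 5, 6]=(0 4 8 14 5)(1 15 6 10 2 9)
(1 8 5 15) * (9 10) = [0, 8, 2, 3, 4, 15, 6, 7, 5, 10, 9, 11, 12, 13, 14, 1] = (1 8 5 15)(9 10)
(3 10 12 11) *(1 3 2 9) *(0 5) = (0 5)(1 3 10 12 11 2 9) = [5, 3, 9, 10, 4, 0, 6, 7, 8, 1, 12, 2, 11]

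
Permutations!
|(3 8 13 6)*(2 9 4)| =12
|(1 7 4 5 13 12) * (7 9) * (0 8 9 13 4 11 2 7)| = 6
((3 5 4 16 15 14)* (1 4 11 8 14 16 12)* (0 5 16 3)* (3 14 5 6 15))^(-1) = ((0 6 15 14)(1 4 12)(3 16)(5 11 8))^(-1) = (0 14 15 6)(1 12 4)(3 16)(5 8 11)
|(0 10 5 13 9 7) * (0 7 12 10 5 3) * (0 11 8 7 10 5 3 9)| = |(0 3 11 8 7 10 9 12 5 13)| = 10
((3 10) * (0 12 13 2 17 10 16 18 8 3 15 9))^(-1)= (0 9 15 10 17 2 13 12)(3 8 18 16)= ((0 12 13 2 17 10 15 9)(3 16 18 8))^(-1)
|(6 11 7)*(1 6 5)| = |(1 6 11 7 5)| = 5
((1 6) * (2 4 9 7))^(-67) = (1 6)(2 4 9 7)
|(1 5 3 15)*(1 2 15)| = |(1 5 3)(2 15)| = 6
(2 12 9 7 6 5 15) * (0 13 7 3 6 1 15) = (0 13 7 1 15 2 12 9 3 6 5) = [13, 15, 12, 6, 4, 0, 5, 1, 8, 3, 10, 11, 9, 7, 14, 2]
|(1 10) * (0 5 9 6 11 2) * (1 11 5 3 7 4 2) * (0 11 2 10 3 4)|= |(0 4 10 2 11 1 3 7)(5 9 6)|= 24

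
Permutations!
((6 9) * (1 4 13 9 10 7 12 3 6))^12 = ((1 4 13 9)(3 6 10 7 12))^12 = (13)(3 10 12 6 7)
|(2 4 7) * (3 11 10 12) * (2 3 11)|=|(2 4 7 3)(10 12 11)|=12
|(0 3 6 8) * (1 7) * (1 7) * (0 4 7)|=6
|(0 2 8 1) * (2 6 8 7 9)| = 12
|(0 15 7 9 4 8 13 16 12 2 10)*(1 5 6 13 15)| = 45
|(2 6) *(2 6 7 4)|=|(2 7 4)|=3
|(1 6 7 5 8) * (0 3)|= 10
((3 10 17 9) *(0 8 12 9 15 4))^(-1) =((0 8 12 9 3 10 17 15 4))^(-1) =(0 4 15 17 10 3 9 12 8)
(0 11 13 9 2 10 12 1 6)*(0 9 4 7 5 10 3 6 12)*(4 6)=(0 11 13 6 9 2 3 4 7 5 10)(1 12)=[11, 12, 3, 4, 7, 10, 9, 5, 8, 2, 0, 13, 1, 6]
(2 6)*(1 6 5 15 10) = (1 6 2 5 15 10) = [0, 6, 5, 3, 4, 15, 2, 7, 8, 9, 1, 11, 12, 13, 14, 10]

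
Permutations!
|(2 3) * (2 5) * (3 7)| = |(2 7 3 5)| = 4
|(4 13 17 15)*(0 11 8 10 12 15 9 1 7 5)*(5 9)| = |(0 11 8 10 12 15 4 13 17 5)(1 7 9)| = 30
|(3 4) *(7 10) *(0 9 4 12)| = |(0 9 4 3 12)(7 10)| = 10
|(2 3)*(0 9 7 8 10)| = 10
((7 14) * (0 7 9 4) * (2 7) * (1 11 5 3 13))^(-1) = (0 4 9 14 7 2)(1 13 3 5 11)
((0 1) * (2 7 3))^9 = (7)(0 1)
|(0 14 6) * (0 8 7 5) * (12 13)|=|(0 14 6 8 7 5)(12 13)|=6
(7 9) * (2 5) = (2 5)(7 9) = [0, 1, 5, 3, 4, 2, 6, 9, 8, 7]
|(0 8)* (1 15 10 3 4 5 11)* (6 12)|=|(0 8)(1 15 10 3 4 5 11)(6 12)|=14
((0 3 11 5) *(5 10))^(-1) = (0 5 10 11 3)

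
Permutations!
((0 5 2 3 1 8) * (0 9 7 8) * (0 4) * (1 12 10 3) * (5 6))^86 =(0 5 1)(2 4 6)(3 10 12)(7 9 8)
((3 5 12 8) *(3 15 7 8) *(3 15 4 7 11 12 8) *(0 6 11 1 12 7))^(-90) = ((0 6 11 7 3 5 8 4)(1 12 15))^(-90) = (15)(0 8 3 11)(4 5 7 6)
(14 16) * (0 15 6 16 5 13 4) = (0 15 6 16 14 5 13 4) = [15, 1, 2, 3, 0, 13, 16, 7, 8, 9, 10, 11, 12, 4, 5, 6, 14]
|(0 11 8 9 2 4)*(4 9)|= |(0 11 8 4)(2 9)|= 4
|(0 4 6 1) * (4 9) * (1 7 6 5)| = 10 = |(0 9 4 5 1)(6 7)|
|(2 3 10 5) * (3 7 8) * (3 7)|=4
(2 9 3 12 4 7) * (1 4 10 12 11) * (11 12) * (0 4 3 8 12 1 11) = (0 4 7 2 9 8 12 10)(1 3) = [4, 3, 9, 1, 7, 5, 6, 2, 12, 8, 0, 11, 10]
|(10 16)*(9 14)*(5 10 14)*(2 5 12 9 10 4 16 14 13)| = |(2 5 4 16 13)(9 12)(10 14)| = 10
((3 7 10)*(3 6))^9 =((3 7 10 6))^9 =(3 7 10 6)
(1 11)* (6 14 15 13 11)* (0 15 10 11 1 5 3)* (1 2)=[15, 6, 1, 0, 4, 3, 14, 7, 8, 9, 11, 5, 12, 2, 10, 13]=(0 15 13 2 1 6 14 10 11 5 3)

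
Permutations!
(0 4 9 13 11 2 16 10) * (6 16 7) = (0 4 9 13 11 2 7 6 16 10) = [4, 1, 7, 3, 9, 5, 16, 6, 8, 13, 0, 2, 12, 11, 14, 15, 10]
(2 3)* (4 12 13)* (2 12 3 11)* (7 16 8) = (2 11)(3 12 13 4)(7 16 8) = [0, 1, 11, 12, 3, 5, 6, 16, 7, 9, 10, 2, 13, 4, 14, 15, 8]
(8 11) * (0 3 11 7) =[3, 1, 2, 11, 4, 5, 6, 0, 7, 9, 10, 8] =(0 3 11 8 7)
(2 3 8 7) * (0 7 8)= (8)(0 7 2 3)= [7, 1, 3, 0, 4, 5, 6, 2, 8]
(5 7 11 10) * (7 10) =[0, 1, 2, 3, 4, 10, 6, 11, 8, 9, 5, 7] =(5 10)(7 11)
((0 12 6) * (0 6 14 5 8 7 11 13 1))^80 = ((0 12 14 5 8 7 11 13 1))^80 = (0 1 13 11 7 8 5 14 12)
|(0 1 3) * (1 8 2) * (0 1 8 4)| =2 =|(0 4)(1 3)(2 8)|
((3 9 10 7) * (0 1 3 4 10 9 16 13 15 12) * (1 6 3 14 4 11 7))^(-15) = (0 12 15 13 16 3 6)(1 14 4 10)(7 11)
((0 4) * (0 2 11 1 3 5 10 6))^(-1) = (0 6 10 5 3 1 11 2 4)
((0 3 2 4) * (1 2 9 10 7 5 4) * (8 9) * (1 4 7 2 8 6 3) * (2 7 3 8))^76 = (3 5 7 10 9 8 6)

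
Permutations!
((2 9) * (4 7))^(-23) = (2 9)(4 7)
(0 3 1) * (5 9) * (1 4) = (0 3 4 1)(5 9) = [3, 0, 2, 4, 1, 9, 6, 7, 8, 5]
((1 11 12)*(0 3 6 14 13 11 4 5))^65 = ((0 3 6 14 13 11 12 1 4 5))^65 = (0 11)(1 6)(3 12)(4 14)(5 13)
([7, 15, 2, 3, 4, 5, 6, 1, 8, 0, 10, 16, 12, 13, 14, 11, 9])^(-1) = (0 9 16 11 15 1 7)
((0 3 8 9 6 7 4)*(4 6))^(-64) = ((0 3 8 9 4)(6 7))^(-64) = (0 3 8 9 4)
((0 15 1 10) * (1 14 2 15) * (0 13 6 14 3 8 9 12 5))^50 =((0 1 10 13 6 14 2 15 3 8 9 12 5))^50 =(0 12 8 15 14 13 1 5 9 3 2 6 10)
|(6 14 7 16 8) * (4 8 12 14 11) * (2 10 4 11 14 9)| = |(2 10 4 8 6 14 7 16 12 9)| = 10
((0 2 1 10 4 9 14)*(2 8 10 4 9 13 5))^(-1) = ((0 8 10 9 14)(1 4 13 5 2))^(-1) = (0 14 9 10 8)(1 2 5 13 4)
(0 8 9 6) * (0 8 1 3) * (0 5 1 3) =(0 3 5 1)(6 8 9) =[3, 0, 2, 5, 4, 1, 8, 7, 9, 6]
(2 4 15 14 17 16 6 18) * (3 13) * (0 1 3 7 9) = [1, 3, 4, 13, 15, 5, 18, 9, 8, 0, 10, 11, 12, 7, 17, 14, 6, 16, 2] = (0 1 3 13 7 9)(2 4 15 14 17 16 6 18)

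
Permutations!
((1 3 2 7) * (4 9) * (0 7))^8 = (9)(0 3 7 2 1)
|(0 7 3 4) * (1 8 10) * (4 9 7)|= |(0 4)(1 8 10)(3 9 7)|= 6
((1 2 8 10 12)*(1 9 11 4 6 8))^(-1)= (1 2)(4 11 9 12 10 8 6)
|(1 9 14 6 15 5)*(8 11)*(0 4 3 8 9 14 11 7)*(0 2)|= 30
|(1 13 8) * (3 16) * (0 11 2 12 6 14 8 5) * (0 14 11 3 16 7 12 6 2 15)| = 40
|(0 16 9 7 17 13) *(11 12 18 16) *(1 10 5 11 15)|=|(0 15 1 10 5 11 12 18 16 9 7 17 13)|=13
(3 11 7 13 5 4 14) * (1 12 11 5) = (1 12 11 7 13)(3 5 4 14) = [0, 12, 2, 5, 14, 4, 6, 13, 8, 9, 10, 7, 11, 1, 3]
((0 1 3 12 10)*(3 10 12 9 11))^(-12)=((12)(0 1 10)(3 9 11))^(-12)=(12)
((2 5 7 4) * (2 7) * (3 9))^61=((2 5)(3 9)(4 7))^61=(2 5)(3 9)(4 7)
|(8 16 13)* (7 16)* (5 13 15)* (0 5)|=|(0 5 13 8 7 16 15)|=7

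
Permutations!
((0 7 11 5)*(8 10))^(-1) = (0 5 11 7)(8 10)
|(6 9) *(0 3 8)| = |(0 3 8)(6 9)| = 6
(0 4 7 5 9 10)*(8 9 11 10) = (0 4 7 5 11 10)(8 9) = [4, 1, 2, 3, 7, 11, 6, 5, 9, 8, 0, 10]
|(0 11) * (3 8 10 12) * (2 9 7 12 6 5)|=18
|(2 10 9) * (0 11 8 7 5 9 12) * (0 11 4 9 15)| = |(0 4 9 2 10 12 11 8 7 5 15)| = 11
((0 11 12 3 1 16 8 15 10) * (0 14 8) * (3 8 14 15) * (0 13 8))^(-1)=(0 12 11)(1 3 8 13 16)(10 15)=((0 11 12)(1 16 13 8 3)(10 15))^(-1)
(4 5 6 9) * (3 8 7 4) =[0, 1, 2, 8, 5, 6, 9, 4, 7, 3] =(3 8 7 4 5 6 9)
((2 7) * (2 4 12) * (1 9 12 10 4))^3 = ((1 9 12 2 7)(4 10))^3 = (1 2 9 7 12)(4 10)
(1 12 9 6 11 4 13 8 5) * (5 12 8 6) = [0, 8, 2, 3, 13, 1, 11, 7, 12, 5, 10, 4, 9, 6] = (1 8 12 9 5)(4 13 6 11)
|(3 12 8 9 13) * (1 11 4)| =15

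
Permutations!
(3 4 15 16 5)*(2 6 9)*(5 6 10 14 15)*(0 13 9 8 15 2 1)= (0 13 9 1)(2 10 14)(3 4 5)(6 8 15 16)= [13, 0, 10, 4, 5, 3, 8, 7, 15, 1, 14, 11, 12, 9, 2, 16, 6]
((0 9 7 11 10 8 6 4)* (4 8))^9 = (0 11)(4 7)(6 8)(9 10)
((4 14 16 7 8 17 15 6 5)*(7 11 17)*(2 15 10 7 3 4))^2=(2 6)(3 14 11 10 8 4 16 17 7)(5 15)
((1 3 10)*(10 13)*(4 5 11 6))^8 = (13) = ((1 3 13 10)(4 5 11 6))^8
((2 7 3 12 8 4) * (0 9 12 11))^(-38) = (0 3 2 8 9 11 7 4 12) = ((0 9 12 8 4 2 7 3 11))^(-38)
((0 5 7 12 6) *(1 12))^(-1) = ((0 5 7 1 12 6))^(-1) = (0 6 12 1 7 5)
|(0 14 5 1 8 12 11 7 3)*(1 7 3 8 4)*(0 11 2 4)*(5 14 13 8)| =|(14)(0 13 8 12 2 4 1)(3 11)(5 7)| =14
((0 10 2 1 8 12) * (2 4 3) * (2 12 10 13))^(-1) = ((0 13 2 1 8 10 4 3 12))^(-1) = (0 12 3 4 10 8 1 2 13)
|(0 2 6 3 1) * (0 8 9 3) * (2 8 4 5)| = 9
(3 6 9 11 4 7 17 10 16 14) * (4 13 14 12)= [0, 1, 2, 6, 7, 5, 9, 17, 8, 11, 16, 13, 4, 14, 3, 15, 12, 10]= (3 6 9 11 13 14)(4 7 17 10 16 12)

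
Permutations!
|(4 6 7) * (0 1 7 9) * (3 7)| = |(0 1 3 7 4 6 9)| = 7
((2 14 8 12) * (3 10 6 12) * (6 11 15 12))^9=((2 14 8 3 10 11 15 12))^9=(2 14 8 3 10 11 15 12)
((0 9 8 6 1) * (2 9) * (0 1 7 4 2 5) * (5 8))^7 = (0 5 9 2 4 7 6 8)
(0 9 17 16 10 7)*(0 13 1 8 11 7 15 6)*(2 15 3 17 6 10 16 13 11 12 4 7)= [9, 8, 15, 17, 7, 5, 0, 11, 12, 6, 3, 2, 4, 1, 14, 10, 16, 13]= (0 9 6)(1 8 12 4 7 11 2 15 10 3 17 13)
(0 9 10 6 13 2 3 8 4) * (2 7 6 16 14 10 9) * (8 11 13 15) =(0 2 3 11 13 7 6 15 8 4)(10 16 14) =[2, 1, 3, 11, 0, 5, 15, 6, 4, 9, 16, 13, 12, 7, 10, 8, 14]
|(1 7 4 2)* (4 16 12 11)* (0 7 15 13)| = |(0 7 16 12 11 4 2 1 15 13)| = 10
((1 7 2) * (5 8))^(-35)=((1 7 2)(5 8))^(-35)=(1 7 2)(5 8)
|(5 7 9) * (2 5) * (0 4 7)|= 6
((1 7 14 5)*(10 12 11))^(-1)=(1 5 14 7)(10 11 12)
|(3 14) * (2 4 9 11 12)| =|(2 4 9 11 12)(3 14)| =10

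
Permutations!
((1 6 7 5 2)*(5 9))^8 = ((1 6 7 9 5 2))^8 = (1 7 5)(2 6 9)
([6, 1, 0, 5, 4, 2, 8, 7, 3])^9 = [3, 1, 8, 0, 4, 6, 5, 7, 2]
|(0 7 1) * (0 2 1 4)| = 6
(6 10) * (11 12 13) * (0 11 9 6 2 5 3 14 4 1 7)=(0 11 12 13 9 6 10 2 5 3 14 4 1 7)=[11, 7, 5, 14, 1, 3, 10, 0, 8, 6, 2, 12, 13, 9, 4]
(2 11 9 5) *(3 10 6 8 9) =(2 11 3 10 6 8 9 5) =[0, 1, 11, 10, 4, 2, 8, 7, 9, 5, 6, 3]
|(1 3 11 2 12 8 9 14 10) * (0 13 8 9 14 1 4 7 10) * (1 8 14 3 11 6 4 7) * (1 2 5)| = |(0 13 14)(1 11 5)(2 12 9 8 3 6 4)(7 10)| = 42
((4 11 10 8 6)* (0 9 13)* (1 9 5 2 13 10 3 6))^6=(0 2)(1 10)(3 4)(5 13)(6 11)(8 9)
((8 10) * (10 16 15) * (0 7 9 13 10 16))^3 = (0 13)(7 10)(8 9)(15 16)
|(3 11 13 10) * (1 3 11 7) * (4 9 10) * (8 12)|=|(1 3 7)(4 9 10 11 13)(8 12)|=30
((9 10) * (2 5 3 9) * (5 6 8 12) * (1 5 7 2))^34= (1 10 9 3 5)(2 7 12 8 6)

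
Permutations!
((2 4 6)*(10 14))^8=(14)(2 6 4)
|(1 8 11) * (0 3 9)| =3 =|(0 3 9)(1 8 11)|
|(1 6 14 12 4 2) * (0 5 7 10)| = 12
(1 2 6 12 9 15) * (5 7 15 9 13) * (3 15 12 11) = (1 2 6 11 3 15)(5 7 12 13) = [0, 2, 6, 15, 4, 7, 11, 12, 8, 9, 10, 3, 13, 5, 14, 1]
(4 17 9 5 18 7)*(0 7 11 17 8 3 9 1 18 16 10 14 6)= (0 7 4 8 3 9 5 16 10 14 6)(1 18 11 17)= [7, 18, 2, 9, 8, 16, 0, 4, 3, 5, 14, 17, 12, 13, 6, 15, 10, 1, 11]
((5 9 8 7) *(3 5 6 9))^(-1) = ((3 5)(6 9 8 7))^(-1) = (3 5)(6 7 8 9)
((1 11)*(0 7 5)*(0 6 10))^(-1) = (0 10 6 5 7)(1 11)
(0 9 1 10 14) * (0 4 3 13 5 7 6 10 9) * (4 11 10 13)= [0, 9, 2, 4, 3, 7, 13, 6, 8, 1, 14, 10, 12, 5, 11]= (1 9)(3 4)(5 7 6 13)(10 14 11)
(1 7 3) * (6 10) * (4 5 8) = (1 7 3)(4 5 8)(6 10) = [0, 7, 2, 1, 5, 8, 10, 3, 4, 9, 6]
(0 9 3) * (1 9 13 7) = (0 13 7 1 9 3) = [13, 9, 2, 0, 4, 5, 6, 1, 8, 3, 10, 11, 12, 7]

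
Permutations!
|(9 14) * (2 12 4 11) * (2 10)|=10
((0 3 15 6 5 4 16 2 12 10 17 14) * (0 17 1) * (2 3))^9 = (0 1 10 12 2)(3 5)(4 15)(6 16)(14 17)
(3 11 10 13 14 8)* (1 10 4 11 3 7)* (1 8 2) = [0, 10, 1, 3, 11, 5, 6, 8, 7, 9, 13, 4, 12, 14, 2] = (1 10 13 14 2)(4 11)(7 8)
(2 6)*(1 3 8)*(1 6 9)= (1 3 8 6 2 9)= [0, 3, 9, 8, 4, 5, 2, 7, 6, 1]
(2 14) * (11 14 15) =(2 15 11 14) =[0, 1, 15, 3, 4, 5, 6, 7, 8, 9, 10, 14, 12, 13, 2, 11]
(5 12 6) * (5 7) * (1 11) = [0, 11, 2, 3, 4, 12, 7, 5, 8, 9, 10, 1, 6] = (1 11)(5 12 6 7)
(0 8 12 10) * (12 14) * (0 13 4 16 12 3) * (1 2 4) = (0 8 14 3)(1 2 4 16 12 10 13) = [8, 2, 4, 0, 16, 5, 6, 7, 14, 9, 13, 11, 10, 1, 3, 15, 12]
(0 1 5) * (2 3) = [1, 5, 3, 2, 4, 0] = (0 1 5)(2 3)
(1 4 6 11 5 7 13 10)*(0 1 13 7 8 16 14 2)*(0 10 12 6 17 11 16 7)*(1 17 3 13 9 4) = (0 17 11 5 8 7)(2 10 9 4 3 13 12 6 16 14) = [17, 1, 10, 13, 3, 8, 16, 0, 7, 4, 9, 5, 6, 12, 2, 15, 14, 11]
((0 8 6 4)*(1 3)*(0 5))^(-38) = (0 6 5 8 4)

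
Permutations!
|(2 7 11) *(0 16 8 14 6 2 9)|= 9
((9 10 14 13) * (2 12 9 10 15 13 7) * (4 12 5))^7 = (2 10 9 5 14 15 4 7 13 12)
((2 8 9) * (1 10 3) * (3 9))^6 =((1 10 9 2 8 3))^6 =(10)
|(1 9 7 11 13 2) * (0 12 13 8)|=|(0 12 13 2 1 9 7 11 8)|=9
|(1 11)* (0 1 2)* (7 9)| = 4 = |(0 1 11 2)(7 9)|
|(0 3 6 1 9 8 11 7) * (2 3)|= 9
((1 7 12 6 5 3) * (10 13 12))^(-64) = (13)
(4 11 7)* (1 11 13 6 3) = (1 11 7 4 13 6 3) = [0, 11, 2, 1, 13, 5, 3, 4, 8, 9, 10, 7, 12, 6]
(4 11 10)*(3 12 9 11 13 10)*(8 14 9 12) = [0, 1, 2, 8, 13, 5, 6, 7, 14, 11, 4, 3, 12, 10, 9] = (3 8 14 9 11)(4 13 10)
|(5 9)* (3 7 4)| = |(3 7 4)(5 9)| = 6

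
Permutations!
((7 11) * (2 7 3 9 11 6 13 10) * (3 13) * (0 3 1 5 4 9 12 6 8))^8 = ((0 3 12 6 1 5 4 9 11 13 10 2 7 8))^8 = (0 11 12 10 1 7 4)(2 5 8 9 3 13 6)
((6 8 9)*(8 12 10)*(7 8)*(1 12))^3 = (1 7 6 10 9 12 8)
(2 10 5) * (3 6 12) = (2 10 5)(3 6 12) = [0, 1, 10, 6, 4, 2, 12, 7, 8, 9, 5, 11, 3]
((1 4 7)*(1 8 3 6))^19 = (1 4 7 8 3 6)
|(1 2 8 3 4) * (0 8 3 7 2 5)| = |(0 8 7 2 3 4 1 5)| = 8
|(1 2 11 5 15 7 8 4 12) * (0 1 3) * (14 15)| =12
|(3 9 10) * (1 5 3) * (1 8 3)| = 4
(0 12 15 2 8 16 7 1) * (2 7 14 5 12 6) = (0 6 2 8 16 14 5 12 15 7 1) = [6, 0, 8, 3, 4, 12, 2, 1, 16, 9, 10, 11, 15, 13, 5, 7, 14]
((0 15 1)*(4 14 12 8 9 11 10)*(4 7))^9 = (15)(4 14 12 8 9 11 10 7)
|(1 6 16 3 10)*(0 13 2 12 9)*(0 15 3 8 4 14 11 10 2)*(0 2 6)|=|(0 13 2 12 9 15 3 6 16 8 4 14 11 10 1)|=15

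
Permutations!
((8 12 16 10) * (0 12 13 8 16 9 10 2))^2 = (0 9 16)(2 12 10) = ((0 12 9 10 16 2)(8 13))^2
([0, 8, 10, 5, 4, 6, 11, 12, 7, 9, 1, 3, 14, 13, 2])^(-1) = [0, 10, 14, 11, 4, 3, 5, 8, 1, 9, 2, 6, 7, 13, 12]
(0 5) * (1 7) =(0 5)(1 7) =[5, 7, 2, 3, 4, 0, 6, 1]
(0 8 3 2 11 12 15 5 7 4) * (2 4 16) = (0 8 3 4)(2 11 12 15 5 7 16) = [8, 1, 11, 4, 0, 7, 6, 16, 3, 9, 10, 12, 15, 13, 14, 5, 2]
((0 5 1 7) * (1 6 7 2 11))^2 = (0 6)(1 11 2)(5 7)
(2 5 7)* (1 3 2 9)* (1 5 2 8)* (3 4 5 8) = (1 4 5 7 9 8) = [0, 4, 2, 3, 5, 7, 6, 9, 1, 8]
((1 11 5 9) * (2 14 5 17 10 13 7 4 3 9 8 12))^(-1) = ((1 11 17 10 13 7 4 3 9)(2 14 5 8 12))^(-1) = (1 9 3 4 7 13 10 17 11)(2 12 8 5 14)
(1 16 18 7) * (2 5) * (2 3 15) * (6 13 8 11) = (1 16 18 7)(2 5 3 15)(6 13 8 11) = [0, 16, 5, 15, 4, 3, 13, 1, 11, 9, 10, 6, 12, 8, 14, 2, 18, 17, 7]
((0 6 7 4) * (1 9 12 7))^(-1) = (0 4 7 12 9 1 6)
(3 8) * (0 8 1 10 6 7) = [8, 10, 2, 1, 4, 5, 7, 0, 3, 9, 6] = (0 8 3 1 10 6 7)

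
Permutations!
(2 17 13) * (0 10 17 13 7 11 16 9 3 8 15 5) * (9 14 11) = [10, 1, 13, 8, 4, 0, 6, 9, 15, 3, 17, 16, 12, 2, 11, 5, 14, 7] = (0 10 17 7 9 3 8 15 5)(2 13)(11 16 14)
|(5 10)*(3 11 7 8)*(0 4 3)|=|(0 4 3 11 7 8)(5 10)|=6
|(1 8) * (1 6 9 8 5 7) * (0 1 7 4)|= |(0 1 5 4)(6 9 8)|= 12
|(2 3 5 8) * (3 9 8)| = 6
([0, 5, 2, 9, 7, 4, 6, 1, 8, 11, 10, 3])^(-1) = (1 7 4 5)(3 11 9)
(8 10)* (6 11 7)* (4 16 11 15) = (4 16 11 7 6 15)(8 10) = [0, 1, 2, 3, 16, 5, 15, 6, 10, 9, 8, 7, 12, 13, 14, 4, 11]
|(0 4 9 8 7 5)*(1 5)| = 7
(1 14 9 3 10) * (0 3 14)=(0 3 10 1)(9 14)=[3, 0, 2, 10, 4, 5, 6, 7, 8, 14, 1, 11, 12, 13, 9]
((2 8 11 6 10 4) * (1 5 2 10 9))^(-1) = ((1 5 2 8 11 6 9)(4 10))^(-1) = (1 9 6 11 8 2 5)(4 10)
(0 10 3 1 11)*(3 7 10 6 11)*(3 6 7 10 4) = (0 7 4 3 1 6 11) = [7, 6, 2, 1, 3, 5, 11, 4, 8, 9, 10, 0]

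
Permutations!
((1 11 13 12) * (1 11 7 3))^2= ((1 7 3)(11 13 12))^2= (1 3 7)(11 12 13)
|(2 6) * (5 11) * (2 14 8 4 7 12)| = 14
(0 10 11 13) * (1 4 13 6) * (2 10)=[2, 4, 10, 3, 13, 5, 1, 7, 8, 9, 11, 6, 12, 0]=(0 2 10 11 6 1 4 13)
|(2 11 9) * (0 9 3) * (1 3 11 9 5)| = |(11)(0 5 1 3)(2 9)| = 4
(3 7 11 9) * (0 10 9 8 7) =(0 10 9 3)(7 11 8) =[10, 1, 2, 0, 4, 5, 6, 11, 7, 3, 9, 8]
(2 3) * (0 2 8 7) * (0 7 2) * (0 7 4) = (0 7 4)(2 3 8) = [7, 1, 3, 8, 0, 5, 6, 4, 2]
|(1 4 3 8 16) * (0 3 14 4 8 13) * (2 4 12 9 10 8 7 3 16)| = 42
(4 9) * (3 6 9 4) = [0, 1, 2, 6, 4, 5, 9, 7, 8, 3] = (3 6 9)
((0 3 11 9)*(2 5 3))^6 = ((0 2 5 3 11 9))^6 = (11)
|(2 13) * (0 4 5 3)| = 4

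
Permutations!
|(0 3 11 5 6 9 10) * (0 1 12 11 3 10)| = 8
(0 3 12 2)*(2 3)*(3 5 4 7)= (0 2)(3 12 5 4 7)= [2, 1, 0, 12, 7, 4, 6, 3, 8, 9, 10, 11, 5]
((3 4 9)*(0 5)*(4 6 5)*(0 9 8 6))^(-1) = ((0 4 8 6 5 9 3))^(-1) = (0 3 9 5 6 8 4)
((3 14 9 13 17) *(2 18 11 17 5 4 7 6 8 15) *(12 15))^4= (2 3 5 8 18 14 4 12 11 9 7 15 17 13 6)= ((2 18 11 17 3 14 9 13 5 4 7 6 8 12 15))^4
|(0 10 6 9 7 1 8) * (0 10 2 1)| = 8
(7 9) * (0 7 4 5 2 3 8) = (0 7 9 4 5 2 3 8) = [7, 1, 3, 8, 5, 2, 6, 9, 0, 4]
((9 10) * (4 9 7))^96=(10)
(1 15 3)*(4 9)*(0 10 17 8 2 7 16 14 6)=[10, 15, 7, 1, 9, 5, 0, 16, 2, 4, 17, 11, 12, 13, 6, 3, 14, 8]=(0 10 17 8 2 7 16 14 6)(1 15 3)(4 9)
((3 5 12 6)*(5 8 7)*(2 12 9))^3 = (2 3 5 12 8 9 6 7)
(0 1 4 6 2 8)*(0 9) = [1, 4, 8, 3, 6, 5, 2, 7, 9, 0] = (0 1 4 6 2 8 9)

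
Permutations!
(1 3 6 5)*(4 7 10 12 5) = (1 3 6 4 7 10 12 5) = [0, 3, 2, 6, 7, 1, 4, 10, 8, 9, 12, 11, 5]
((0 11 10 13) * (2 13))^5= ((0 11 10 2 13))^5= (13)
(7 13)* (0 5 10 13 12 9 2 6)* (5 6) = (0 6)(2 5 10 13 7 12 9) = [6, 1, 5, 3, 4, 10, 0, 12, 8, 2, 13, 11, 9, 7]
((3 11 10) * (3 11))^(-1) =(10 11)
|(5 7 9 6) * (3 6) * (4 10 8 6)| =|(3 4 10 8 6 5 7 9)| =8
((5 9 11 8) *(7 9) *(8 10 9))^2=((5 7 8)(9 11 10))^2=(5 8 7)(9 10 11)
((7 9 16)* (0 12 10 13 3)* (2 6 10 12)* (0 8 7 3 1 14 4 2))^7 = ((1 14 4 2 6 10 13)(3 8 7 9 16))^7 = (3 7 16 8 9)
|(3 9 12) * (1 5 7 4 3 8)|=|(1 5 7 4 3 9 12 8)|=8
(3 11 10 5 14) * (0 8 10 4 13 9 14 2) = (0 8 10 5 2)(3 11 4 13 9 14) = [8, 1, 0, 11, 13, 2, 6, 7, 10, 14, 5, 4, 12, 9, 3]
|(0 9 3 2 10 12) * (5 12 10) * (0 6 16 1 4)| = |(0 9 3 2 5 12 6 16 1 4)| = 10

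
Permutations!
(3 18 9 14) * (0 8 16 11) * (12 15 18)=(0 8 16 11)(3 12 15 18 9 14)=[8, 1, 2, 12, 4, 5, 6, 7, 16, 14, 10, 0, 15, 13, 3, 18, 11, 17, 9]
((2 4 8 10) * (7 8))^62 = ((2 4 7 8 10))^62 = (2 7 10 4 8)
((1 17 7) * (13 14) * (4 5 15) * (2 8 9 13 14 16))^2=(1 7 17)(2 9 16 8 13)(4 15 5)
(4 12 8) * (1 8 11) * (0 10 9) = (0 10 9)(1 8 4 12 11) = [10, 8, 2, 3, 12, 5, 6, 7, 4, 0, 9, 1, 11]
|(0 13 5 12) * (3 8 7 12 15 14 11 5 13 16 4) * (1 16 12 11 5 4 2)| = |(0 12)(1 16 2)(3 8 7 11 4)(5 15 14)| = 30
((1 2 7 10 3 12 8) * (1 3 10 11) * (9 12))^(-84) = (12)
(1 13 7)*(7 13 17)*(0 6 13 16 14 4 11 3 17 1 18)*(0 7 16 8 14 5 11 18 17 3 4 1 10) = (0 6 13 8 14 1 10)(4 18 7 17 16 5 11) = [6, 10, 2, 3, 18, 11, 13, 17, 14, 9, 0, 4, 12, 8, 1, 15, 5, 16, 7]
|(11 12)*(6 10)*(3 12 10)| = 5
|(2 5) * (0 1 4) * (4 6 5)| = |(0 1 6 5 2 4)| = 6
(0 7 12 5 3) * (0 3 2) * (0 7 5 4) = [5, 1, 7, 3, 0, 2, 6, 12, 8, 9, 10, 11, 4] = (0 5 2 7 12 4)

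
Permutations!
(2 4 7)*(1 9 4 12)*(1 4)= [0, 9, 12, 3, 7, 5, 6, 2, 8, 1, 10, 11, 4]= (1 9)(2 12 4 7)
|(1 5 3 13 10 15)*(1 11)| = |(1 5 3 13 10 15 11)| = 7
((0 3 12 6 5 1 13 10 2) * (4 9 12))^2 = (0 4 12 5 13 2 3 9 6 1 10)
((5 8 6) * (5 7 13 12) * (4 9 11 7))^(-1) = (4 6 8 5 12 13 7 11 9) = ((4 9 11 7 13 12 5 8 6))^(-1)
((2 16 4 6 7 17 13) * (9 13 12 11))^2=((2 16 4 6 7 17 12 11 9 13))^2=(2 4 7 12 9)(6 17 11 13 16)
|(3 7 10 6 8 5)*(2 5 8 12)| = |(2 5 3 7 10 6 12)| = 7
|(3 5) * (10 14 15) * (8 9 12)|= 6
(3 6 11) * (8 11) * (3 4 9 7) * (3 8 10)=(3 6 10)(4 9 7 8 11)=[0, 1, 2, 6, 9, 5, 10, 8, 11, 7, 3, 4]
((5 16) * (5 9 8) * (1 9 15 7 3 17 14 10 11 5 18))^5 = ((1 9 8 18)(3 17 14 10 11 5 16 15 7))^5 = (1 9 8 18)(3 5 17 16 14 15 10 7 11)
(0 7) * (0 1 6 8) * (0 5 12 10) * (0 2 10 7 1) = (0 1 6 8 5 12 7)(2 10) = [1, 6, 10, 3, 4, 12, 8, 0, 5, 9, 2, 11, 7]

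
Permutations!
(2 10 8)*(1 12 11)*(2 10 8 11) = (1 12 2 8 10 11) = [0, 12, 8, 3, 4, 5, 6, 7, 10, 9, 11, 1, 2]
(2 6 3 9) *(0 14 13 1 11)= (0 14 13 1 11)(2 6 3 9)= [14, 11, 6, 9, 4, 5, 3, 7, 8, 2, 10, 0, 12, 1, 13]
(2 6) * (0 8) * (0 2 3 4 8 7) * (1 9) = (0 7)(1 9)(2 6 3 4 8) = [7, 9, 6, 4, 8, 5, 3, 0, 2, 1]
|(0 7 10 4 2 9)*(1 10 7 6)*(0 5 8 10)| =|(0 6 1)(2 9 5 8 10 4)| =6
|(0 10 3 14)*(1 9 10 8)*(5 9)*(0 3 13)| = 14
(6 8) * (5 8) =(5 8 6) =[0, 1, 2, 3, 4, 8, 5, 7, 6]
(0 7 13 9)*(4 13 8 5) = [7, 1, 2, 3, 13, 4, 6, 8, 5, 0, 10, 11, 12, 9] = (0 7 8 5 4 13 9)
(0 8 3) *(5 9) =(0 8 3)(5 9) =[8, 1, 2, 0, 4, 9, 6, 7, 3, 5]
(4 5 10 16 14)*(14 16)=(16)(4 5 10 14)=[0, 1, 2, 3, 5, 10, 6, 7, 8, 9, 14, 11, 12, 13, 4, 15, 16]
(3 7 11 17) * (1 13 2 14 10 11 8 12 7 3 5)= (1 13 2 14 10 11 17 5)(7 8 12)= [0, 13, 14, 3, 4, 1, 6, 8, 12, 9, 11, 17, 7, 2, 10, 15, 16, 5]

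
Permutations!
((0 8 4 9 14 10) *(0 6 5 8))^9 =(4 14 6 8 9 10 5)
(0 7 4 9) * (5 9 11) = (0 7 4 11 5 9) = [7, 1, 2, 3, 11, 9, 6, 4, 8, 0, 10, 5]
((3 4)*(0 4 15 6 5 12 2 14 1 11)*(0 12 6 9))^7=(0 3 9 4 15)(1 12 14 11 2)(5 6)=((0 4 3 15 9)(1 11 12 2 14)(5 6))^7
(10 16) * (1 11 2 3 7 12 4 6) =(1 11 2 3 7 12 4 6)(10 16) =[0, 11, 3, 7, 6, 5, 1, 12, 8, 9, 16, 2, 4, 13, 14, 15, 10]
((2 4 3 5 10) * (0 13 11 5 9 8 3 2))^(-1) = (0 10 5 11 13)(2 4)(3 8 9)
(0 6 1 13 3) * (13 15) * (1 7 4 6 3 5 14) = (0 3)(1 15 13 5 14)(4 6 7) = [3, 15, 2, 0, 6, 14, 7, 4, 8, 9, 10, 11, 12, 5, 1, 13]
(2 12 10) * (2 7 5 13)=(2 12 10 7 5 13)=[0, 1, 12, 3, 4, 13, 6, 5, 8, 9, 7, 11, 10, 2]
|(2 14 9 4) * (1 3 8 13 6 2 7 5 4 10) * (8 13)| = 24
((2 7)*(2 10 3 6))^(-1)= ((2 7 10 3 6))^(-1)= (2 6 3 10 7)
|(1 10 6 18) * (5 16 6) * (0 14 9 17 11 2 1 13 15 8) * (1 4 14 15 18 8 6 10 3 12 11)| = |(0 15 6 8)(1 3 12 11 2 4 14 9 17)(5 16 10)(13 18)| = 36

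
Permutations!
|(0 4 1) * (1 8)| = |(0 4 8 1)| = 4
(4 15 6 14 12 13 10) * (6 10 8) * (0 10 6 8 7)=[10, 1, 2, 3, 15, 5, 14, 0, 8, 9, 4, 11, 13, 7, 12, 6]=(0 10 4 15 6 14 12 13 7)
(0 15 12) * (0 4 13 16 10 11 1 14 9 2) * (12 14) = (0 15 14 9 2)(1 12 4 13 16 10 11) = [15, 12, 0, 3, 13, 5, 6, 7, 8, 2, 11, 1, 4, 16, 9, 14, 10]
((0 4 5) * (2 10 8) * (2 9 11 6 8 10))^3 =((0 4 5)(6 8 9 11))^3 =(6 11 9 8)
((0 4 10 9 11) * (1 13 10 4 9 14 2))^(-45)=(14)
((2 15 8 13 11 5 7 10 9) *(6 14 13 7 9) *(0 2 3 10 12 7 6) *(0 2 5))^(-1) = (0 11 13 14 6 8 15 2 10 3 9 5)(7 12)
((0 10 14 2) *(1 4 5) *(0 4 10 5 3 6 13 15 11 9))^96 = ((0 5 1 10 14 2 4 3 6 13 15 11 9))^96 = (0 2 15 1 3 9 14 13 5 4 11 10 6)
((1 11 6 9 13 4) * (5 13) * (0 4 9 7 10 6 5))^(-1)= (0 9 13 5 11 1 4)(6 10 7)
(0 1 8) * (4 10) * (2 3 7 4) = [1, 8, 3, 7, 10, 5, 6, 4, 0, 9, 2] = (0 1 8)(2 3 7 4 10)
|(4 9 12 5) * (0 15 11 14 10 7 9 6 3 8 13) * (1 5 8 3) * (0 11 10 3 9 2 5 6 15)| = |(1 6)(2 5 4 15 10 7)(3 9 12 8 13 11 14)| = 42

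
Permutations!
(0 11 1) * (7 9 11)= (0 7 9 11 1)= [7, 0, 2, 3, 4, 5, 6, 9, 8, 11, 10, 1]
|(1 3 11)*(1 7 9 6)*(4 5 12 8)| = 12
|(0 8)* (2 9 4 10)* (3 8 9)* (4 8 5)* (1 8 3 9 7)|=|(0 7 1 8)(2 9 3 5 4 10)|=12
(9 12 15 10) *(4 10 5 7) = (4 10 9 12 15 5 7) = [0, 1, 2, 3, 10, 7, 6, 4, 8, 12, 9, 11, 15, 13, 14, 5]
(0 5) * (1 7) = [5, 7, 2, 3, 4, 0, 6, 1] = (0 5)(1 7)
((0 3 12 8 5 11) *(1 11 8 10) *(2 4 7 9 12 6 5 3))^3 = ((0 2 4 7 9 12 10 1 11)(3 6 5 8))^3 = (0 7 10)(1 2 9)(3 8 5 6)(4 12 11)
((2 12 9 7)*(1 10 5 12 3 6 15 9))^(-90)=((1 10 5 12)(2 3 6 15 9 7))^(-90)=(15)(1 5)(10 12)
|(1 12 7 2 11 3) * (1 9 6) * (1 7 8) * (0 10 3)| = 24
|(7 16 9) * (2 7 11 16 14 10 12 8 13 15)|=|(2 7 14 10 12 8 13 15)(9 11 16)|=24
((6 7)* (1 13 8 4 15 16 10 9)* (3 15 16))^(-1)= (1 9 10 16 4 8 13)(3 15)(6 7)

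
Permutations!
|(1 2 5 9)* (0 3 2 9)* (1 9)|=4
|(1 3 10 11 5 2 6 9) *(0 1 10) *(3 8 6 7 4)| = 12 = |(0 1 8 6 9 10 11 5 2 7 4 3)|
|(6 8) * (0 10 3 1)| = |(0 10 3 1)(6 8)| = 4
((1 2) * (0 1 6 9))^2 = ((0 1 2 6 9))^2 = (0 2 9 1 6)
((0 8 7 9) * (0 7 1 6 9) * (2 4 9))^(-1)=((0 8 1 6 2 4 9 7))^(-1)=(0 7 9 4 2 6 1 8)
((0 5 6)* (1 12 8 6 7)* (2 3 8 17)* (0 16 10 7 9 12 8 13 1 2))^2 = (0 9 17 5 12)(1 6 10 2 13 8 16 7 3)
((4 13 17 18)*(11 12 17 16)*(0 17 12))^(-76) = ((0 17 18 4 13 16 11))^(-76) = (0 17 18 4 13 16 11)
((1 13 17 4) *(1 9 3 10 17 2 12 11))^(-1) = (1 11 12 2 13)(3 9 4 17 10)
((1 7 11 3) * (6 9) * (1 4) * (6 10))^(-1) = (1 4 3 11 7)(6 10 9)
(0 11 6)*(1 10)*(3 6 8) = (0 11 8 3 6)(1 10) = [11, 10, 2, 6, 4, 5, 0, 7, 3, 9, 1, 8]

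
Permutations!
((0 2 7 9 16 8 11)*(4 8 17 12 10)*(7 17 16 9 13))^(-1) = (0 11 8 4 10 12 17 2)(7 13)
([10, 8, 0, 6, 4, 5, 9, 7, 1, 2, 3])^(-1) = (0 2 9 6 3 10)(1 8)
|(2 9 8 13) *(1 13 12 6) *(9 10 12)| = |(1 13 2 10 12 6)(8 9)| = 6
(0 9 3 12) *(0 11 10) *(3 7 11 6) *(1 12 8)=(0 9 7 11 10)(1 12 6 3 8)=[9, 12, 2, 8, 4, 5, 3, 11, 1, 7, 0, 10, 6]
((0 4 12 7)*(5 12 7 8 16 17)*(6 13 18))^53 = ((0 4 7)(5 12 8 16 17)(6 13 18))^53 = (0 7 4)(5 16 12 17 8)(6 18 13)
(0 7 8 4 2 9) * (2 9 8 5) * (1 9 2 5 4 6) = (0 7 4 2 8 6 1 9) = [7, 9, 8, 3, 2, 5, 1, 4, 6, 0]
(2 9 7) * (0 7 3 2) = (0 7)(2 9 3) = [7, 1, 9, 2, 4, 5, 6, 0, 8, 3]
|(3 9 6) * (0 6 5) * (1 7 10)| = 15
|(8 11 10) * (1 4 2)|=|(1 4 2)(8 11 10)|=3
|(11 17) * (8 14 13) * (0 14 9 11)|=7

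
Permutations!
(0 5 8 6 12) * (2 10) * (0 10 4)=(0 5 8 6 12 10 2 4)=[5, 1, 4, 3, 0, 8, 12, 7, 6, 9, 2, 11, 10]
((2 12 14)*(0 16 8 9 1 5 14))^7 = (0 2 5 9 16 12 14 1 8)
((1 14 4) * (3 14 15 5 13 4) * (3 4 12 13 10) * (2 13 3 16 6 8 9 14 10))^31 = (1 2 3 6 14 15 13 10 8 4 5 12 16 9)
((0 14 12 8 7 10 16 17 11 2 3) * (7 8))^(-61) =((0 14 12 7 10 16 17 11 2 3))^(-61) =(0 3 2 11 17 16 10 7 12 14)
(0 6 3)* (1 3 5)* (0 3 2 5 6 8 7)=(0 8 7)(1 2 5)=[8, 2, 5, 3, 4, 1, 6, 0, 7]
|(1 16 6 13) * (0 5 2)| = |(0 5 2)(1 16 6 13)| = 12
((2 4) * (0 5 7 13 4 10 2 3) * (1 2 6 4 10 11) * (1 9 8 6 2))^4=(0 10 8)(2 6 5)(3 13 9)(4 7 11)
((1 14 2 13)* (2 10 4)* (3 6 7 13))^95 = ((1 14 10 4 2 3 6 7 13))^95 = (1 3 14 6 10 7 4 13 2)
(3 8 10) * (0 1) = (0 1)(3 8 10) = [1, 0, 2, 8, 4, 5, 6, 7, 10, 9, 3]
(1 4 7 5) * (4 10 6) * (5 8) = (1 10 6 4 7 8 5) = [0, 10, 2, 3, 7, 1, 4, 8, 5, 9, 6]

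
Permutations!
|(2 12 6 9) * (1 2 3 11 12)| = |(1 2)(3 11 12 6 9)| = 10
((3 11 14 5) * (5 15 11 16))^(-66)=((3 16 5)(11 14 15))^(-66)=(16)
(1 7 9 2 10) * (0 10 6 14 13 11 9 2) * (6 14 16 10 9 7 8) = (0 9)(1 8 6 16 10)(2 14 13 11 7) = [9, 8, 14, 3, 4, 5, 16, 2, 6, 0, 1, 7, 12, 11, 13, 15, 10]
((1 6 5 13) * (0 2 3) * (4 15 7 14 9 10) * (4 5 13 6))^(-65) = (0 2 3)(1 9)(4 10)(5 15)(6 7)(13 14)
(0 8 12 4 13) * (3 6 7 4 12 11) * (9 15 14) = (0 8 11 3 6 7 4 13)(9 15 14) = [8, 1, 2, 6, 13, 5, 7, 4, 11, 15, 10, 3, 12, 0, 9, 14]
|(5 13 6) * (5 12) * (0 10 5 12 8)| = 6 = |(0 10 5 13 6 8)|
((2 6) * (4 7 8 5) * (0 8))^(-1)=(0 7 4 5 8)(2 6)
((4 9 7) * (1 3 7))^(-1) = (1 9 4 7 3)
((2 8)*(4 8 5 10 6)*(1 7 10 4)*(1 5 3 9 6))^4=(1 7 10)(2 5 3 4 9 8 6)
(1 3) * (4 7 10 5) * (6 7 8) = (1 3)(4 8 6 7 10 5) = [0, 3, 2, 1, 8, 4, 7, 10, 6, 9, 5]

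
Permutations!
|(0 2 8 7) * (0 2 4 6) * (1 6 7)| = |(0 4 7 2 8 1 6)| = 7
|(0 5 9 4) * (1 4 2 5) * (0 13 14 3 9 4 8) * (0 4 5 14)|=20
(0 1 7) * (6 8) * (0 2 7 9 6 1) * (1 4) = [0, 9, 7, 3, 1, 5, 8, 2, 4, 6] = (1 9 6 8 4)(2 7)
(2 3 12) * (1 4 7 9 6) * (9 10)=(1 4 7 10 9 6)(2 3 12)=[0, 4, 3, 12, 7, 5, 1, 10, 8, 6, 9, 11, 2]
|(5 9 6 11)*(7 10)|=|(5 9 6 11)(7 10)|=4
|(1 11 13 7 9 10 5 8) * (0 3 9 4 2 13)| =8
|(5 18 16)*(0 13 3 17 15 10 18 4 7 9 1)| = |(0 13 3 17 15 10 18 16 5 4 7 9 1)| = 13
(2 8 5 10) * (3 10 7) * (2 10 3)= (10)(2 8 5 7)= [0, 1, 8, 3, 4, 7, 6, 2, 5, 9, 10]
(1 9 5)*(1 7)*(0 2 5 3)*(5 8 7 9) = (0 2 8 7 1 5 9 3) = [2, 5, 8, 0, 4, 9, 6, 1, 7, 3]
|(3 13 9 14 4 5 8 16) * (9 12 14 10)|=8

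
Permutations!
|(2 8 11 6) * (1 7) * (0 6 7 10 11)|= 4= |(0 6 2 8)(1 10 11 7)|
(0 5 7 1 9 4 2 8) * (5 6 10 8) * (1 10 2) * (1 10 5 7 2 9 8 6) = (0 1 8)(2 7 5)(4 10 6 9) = [1, 8, 7, 3, 10, 2, 9, 5, 0, 4, 6]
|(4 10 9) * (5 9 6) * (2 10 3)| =7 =|(2 10 6 5 9 4 3)|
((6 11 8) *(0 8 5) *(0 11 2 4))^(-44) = (11)(0 8 6 2 4)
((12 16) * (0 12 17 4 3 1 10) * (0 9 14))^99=((0 12 16 17 4 3 1 10 9 14))^99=(0 14 9 10 1 3 4 17 16 12)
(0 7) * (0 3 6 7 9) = (0 9)(3 6 7) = [9, 1, 2, 6, 4, 5, 7, 3, 8, 0]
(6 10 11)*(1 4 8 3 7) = [0, 4, 2, 7, 8, 5, 10, 1, 3, 9, 11, 6] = (1 4 8 3 7)(6 10 11)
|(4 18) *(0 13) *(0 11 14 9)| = |(0 13 11 14 9)(4 18)| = 10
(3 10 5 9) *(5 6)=(3 10 6 5 9)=[0, 1, 2, 10, 4, 9, 5, 7, 8, 3, 6]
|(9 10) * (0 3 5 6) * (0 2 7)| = 6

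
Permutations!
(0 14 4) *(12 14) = [12, 1, 2, 3, 0, 5, 6, 7, 8, 9, 10, 11, 14, 13, 4] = (0 12 14 4)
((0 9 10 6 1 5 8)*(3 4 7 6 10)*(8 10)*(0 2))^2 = ((0 9 3 4 7 6 1 5 10 8 2))^2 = (0 3 7 1 10 2 9 4 6 5 8)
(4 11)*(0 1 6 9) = (0 1 6 9)(4 11) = [1, 6, 2, 3, 11, 5, 9, 7, 8, 0, 10, 4]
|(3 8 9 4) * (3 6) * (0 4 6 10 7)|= |(0 4 10 7)(3 8 9 6)|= 4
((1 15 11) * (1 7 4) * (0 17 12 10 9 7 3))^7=((0 17 12 10 9 7 4 1 15 11 3))^7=(0 1 10 3 4 12 11 7 17 15 9)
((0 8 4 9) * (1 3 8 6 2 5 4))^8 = (0 2 4)(1 8 3)(5 9 6)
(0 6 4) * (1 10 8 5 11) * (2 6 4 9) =(0 4)(1 10 8 5 11)(2 6 9) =[4, 10, 6, 3, 0, 11, 9, 7, 5, 2, 8, 1]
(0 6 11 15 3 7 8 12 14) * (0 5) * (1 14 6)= [1, 14, 2, 7, 4, 0, 11, 8, 12, 9, 10, 15, 6, 13, 5, 3]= (0 1 14 5)(3 7 8 12 6 11 15)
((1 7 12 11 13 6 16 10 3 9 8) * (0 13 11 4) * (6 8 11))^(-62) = (0 13 8 1 7 12 4)(3 16 11)(6 9 10)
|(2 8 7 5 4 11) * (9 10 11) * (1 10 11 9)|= |(1 10 9 11 2 8 7 5 4)|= 9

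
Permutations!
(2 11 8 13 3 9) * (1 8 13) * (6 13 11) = (1 8)(2 6 13 3 9) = [0, 8, 6, 9, 4, 5, 13, 7, 1, 2, 10, 11, 12, 3]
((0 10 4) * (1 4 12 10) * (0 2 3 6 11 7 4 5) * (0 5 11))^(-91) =(0 2 11 6 4 1 3 7)(10 12)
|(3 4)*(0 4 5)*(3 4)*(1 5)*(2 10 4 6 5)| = |(0 3 1 2 10 4 6 5)| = 8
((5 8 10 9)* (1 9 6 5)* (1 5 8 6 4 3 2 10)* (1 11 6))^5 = (1 5 9)(2 10 4 3)(6 11 8)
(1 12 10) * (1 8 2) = (1 12 10 8 2) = [0, 12, 1, 3, 4, 5, 6, 7, 2, 9, 8, 11, 10]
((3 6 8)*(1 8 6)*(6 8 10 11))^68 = ((1 10 11 6 8 3))^68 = (1 11 8)(3 10 6)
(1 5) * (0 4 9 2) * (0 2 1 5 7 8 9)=(0 4)(1 7 8 9)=[4, 7, 2, 3, 0, 5, 6, 8, 9, 1]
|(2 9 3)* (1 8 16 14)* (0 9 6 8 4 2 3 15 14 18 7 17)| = |(0 9 15 14 1 4 2 6 8 16 18 7 17)| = 13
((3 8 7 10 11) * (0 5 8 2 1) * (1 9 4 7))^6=(0 8)(1 5)(2 3 11 10 7 4 9)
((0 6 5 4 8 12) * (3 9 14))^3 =((0 6 5 4 8 12)(3 9 14))^3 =(14)(0 4)(5 12)(6 8)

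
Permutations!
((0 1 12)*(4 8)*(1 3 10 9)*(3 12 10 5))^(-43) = ((0 12)(1 10 9)(3 5)(4 8))^(-43) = (0 12)(1 9 10)(3 5)(4 8)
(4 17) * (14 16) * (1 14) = (1 14 16)(4 17) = [0, 14, 2, 3, 17, 5, 6, 7, 8, 9, 10, 11, 12, 13, 16, 15, 1, 4]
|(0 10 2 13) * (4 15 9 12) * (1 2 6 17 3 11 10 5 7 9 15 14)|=10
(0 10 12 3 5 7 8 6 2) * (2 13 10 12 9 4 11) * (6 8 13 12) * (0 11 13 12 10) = [6, 1, 11, 5, 13, 7, 10, 12, 8, 4, 9, 2, 3, 0] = (0 6 10 9 4 13)(2 11)(3 5 7 12)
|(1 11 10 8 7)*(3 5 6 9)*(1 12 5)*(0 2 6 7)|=|(0 2 6 9 3 1 11 10 8)(5 7 12)|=9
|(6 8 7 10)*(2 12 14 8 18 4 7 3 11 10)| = 11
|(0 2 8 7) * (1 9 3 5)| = 4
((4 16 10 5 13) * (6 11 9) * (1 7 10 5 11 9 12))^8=((1 7 10 11 12)(4 16 5 13)(6 9))^8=(16)(1 11 7 12 10)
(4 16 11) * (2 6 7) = (2 6 7)(4 16 11) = [0, 1, 6, 3, 16, 5, 7, 2, 8, 9, 10, 4, 12, 13, 14, 15, 11]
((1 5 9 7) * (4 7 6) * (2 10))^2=(10)(1 9 4)(5 6 7)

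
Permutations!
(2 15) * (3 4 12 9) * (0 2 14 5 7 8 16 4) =[2, 1, 15, 0, 12, 7, 6, 8, 16, 3, 10, 11, 9, 13, 5, 14, 4] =(0 2 15 14 5 7 8 16 4 12 9 3)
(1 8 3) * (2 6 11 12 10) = [0, 8, 6, 1, 4, 5, 11, 7, 3, 9, 2, 12, 10] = (1 8 3)(2 6 11 12 10)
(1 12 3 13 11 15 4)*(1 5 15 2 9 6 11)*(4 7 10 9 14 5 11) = (1 12 3 13)(2 14 5 15 7 10 9 6 4 11) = [0, 12, 14, 13, 11, 15, 4, 10, 8, 6, 9, 2, 3, 1, 5, 7]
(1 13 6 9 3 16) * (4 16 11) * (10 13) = [0, 10, 2, 11, 16, 5, 9, 7, 8, 3, 13, 4, 12, 6, 14, 15, 1] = (1 10 13 6 9 3 11 4 16)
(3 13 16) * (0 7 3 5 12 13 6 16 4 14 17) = (0 7 3 6 16 5 12 13 4 14 17) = [7, 1, 2, 6, 14, 12, 16, 3, 8, 9, 10, 11, 13, 4, 17, 15, 5, 0]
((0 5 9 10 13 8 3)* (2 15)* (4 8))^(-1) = (0 3 8 4 13 10 9 5)(2 15)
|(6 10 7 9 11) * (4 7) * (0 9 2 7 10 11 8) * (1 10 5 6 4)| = |(0 9 8)(1 10)(2 7)(4 5 6 11)| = 12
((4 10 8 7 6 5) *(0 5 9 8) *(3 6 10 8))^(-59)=(0 5 4 8 7 10)(3 6 9)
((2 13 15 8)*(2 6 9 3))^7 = (15)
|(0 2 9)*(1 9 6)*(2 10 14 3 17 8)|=10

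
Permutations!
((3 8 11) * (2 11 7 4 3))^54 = (11)(3 7)(4 8)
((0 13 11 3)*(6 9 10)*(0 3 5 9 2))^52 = (0 9)(2 5)(6 11)(10 13)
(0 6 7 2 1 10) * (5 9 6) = [5, 10, 1, 3, 4, 9, 7, 2, 8, 6, 0] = (0 5 9 6 7 2 1 10)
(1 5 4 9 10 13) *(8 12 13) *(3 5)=(1 3 5 4 9 10 8 12 13)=[0, 3, 2, 5, 9, 4, 6, 7, 12, 10, 8, 11, 13, 1]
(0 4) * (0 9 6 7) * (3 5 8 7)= (0 4 9 6 3 5 8 7)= [4, 1, 2, 5, 9, 8, 3, 0, 7, 6]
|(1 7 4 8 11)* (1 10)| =|(1 7 4 8 11 10)| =6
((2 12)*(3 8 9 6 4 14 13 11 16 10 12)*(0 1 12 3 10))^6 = ((0 1 12 2 10 3 8 9 6 4 14 13 11 16))^6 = (0 8 11 10 14 12 6)(1 9 16 3 13 2 4)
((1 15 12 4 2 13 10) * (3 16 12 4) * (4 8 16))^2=(1 8 12 4 13)(2 10 15 16 3)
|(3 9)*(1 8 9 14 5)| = 6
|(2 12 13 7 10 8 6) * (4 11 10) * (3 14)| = |(2 12 13 7 4 11 10 8 6)(3 14)| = 18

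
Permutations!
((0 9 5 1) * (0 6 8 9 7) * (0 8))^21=((0 7 8 9 5 1 6))^21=(9)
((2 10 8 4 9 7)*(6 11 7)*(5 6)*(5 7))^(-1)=((2 10 8 4 9 7)(5 6 11))^(-1)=(2 7 9 4 8 10)(5 11 6)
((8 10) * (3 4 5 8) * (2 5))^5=(2 4 3 10 8 5)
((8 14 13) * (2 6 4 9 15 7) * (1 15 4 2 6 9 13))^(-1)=(1 14 8 13 4 9 2 6 7 15)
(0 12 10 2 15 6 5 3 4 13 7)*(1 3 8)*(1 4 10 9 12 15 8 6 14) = (0 15 14 1 3 10 2 8 4 13 7)(5 6)(9 12) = [15, 3, 8, 10, 13, 6, 5, 0, 4, 12, 2, 11, 9, 7, 1, 14]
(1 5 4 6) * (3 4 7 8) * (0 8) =[8, 5, 2, 4, 6, 7, 1, 0, 3] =(0 8 3 4 6 1 5 7)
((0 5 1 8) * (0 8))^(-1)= ((8)(0 5 1))^(-1)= (8)(0 1 5)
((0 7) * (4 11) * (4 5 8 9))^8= ((0 7)(4 11 5 8 9))^8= (4 8 11 9 5)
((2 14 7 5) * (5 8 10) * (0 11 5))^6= (0 8 14 5)(2 11 10 7)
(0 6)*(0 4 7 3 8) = (0 6 4 7 3 8) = [6, 1, 2, 8, 7, 5, 4, 3, 0]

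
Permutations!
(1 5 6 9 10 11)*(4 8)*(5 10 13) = (1 10 11)(4 8)(5 6 9 13) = [0, 10, 2, 3, 8, 6, 9, 7, 4, 13, 11, 1, 12, 5]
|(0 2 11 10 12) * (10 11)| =4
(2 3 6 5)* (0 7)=(0 7)(2 3 6 5)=[7, 1, 3, 6, 4, 2, 5, 0]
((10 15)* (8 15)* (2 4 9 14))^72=(15)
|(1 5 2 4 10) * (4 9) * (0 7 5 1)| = 7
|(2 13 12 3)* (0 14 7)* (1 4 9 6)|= 12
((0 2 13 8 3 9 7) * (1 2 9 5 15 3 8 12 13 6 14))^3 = (15)(1 14 6 2)(12 13)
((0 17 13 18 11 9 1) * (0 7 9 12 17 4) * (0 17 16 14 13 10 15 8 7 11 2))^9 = ((0 4 17 10 15 8 7 9 1 11 12 16 14 13 18 2))^9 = (0 11 17 16 15 13 7 2 1 4 12 10 14 8 18 9)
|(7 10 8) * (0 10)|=4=|(0 10 8 7)|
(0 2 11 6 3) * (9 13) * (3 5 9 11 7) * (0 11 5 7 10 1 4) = [2, 4, 10, 11, 0, 9, 7, 3, 8, 13, 1, 6, 12, 5] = (0 2 10 1 4)(3 11 6 7)(5 9 13)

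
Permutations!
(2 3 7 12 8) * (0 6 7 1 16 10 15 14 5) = (0 6 7 12 8 2 3 1 16 10 15 14 5) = [6, 16, 3, 1, 4, 0, 7, 12, 2, 9, 15, 11, 8, 13, 5, 14, 10]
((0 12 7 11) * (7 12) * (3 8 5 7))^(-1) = ((12)(0 3 8 5 7 11))^(-1) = (12)(0 11 7 5 8 3)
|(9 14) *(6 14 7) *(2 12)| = |(2 12)(6 14 9 7)| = 4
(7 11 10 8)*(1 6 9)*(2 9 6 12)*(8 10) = (1 12 2 9)(7 11 8) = [0, 12, 9, 3, 4, 5, 6, 11, 7, 1, 10, 8, 2]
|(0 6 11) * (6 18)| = 4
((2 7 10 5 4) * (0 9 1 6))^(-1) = ((0 9 1 6)(2 7 10 5 4))^(-1) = (0 6 1 9)(2 4 5 10 7)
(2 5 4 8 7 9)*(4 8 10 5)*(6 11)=[0, 1, 4, 3, 10, 8, 11, 9, 7, 2, 5, 6]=(2 4 10 5 8 7 9)(6 11)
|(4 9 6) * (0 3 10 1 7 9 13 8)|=|(0 3 10 1 7 9 6 4 13 8)|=10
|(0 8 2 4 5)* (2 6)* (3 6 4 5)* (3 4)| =6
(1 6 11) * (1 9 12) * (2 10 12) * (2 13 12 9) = [0, 6, 10, 3, 4, 5, 11, 7, 8, 13, 9, 2, 1, 12] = (1 6 11 2 10 9 13 12)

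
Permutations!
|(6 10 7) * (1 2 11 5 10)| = 7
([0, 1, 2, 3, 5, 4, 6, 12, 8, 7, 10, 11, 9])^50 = [0, 1, 2, 3, 4, 5, 6, 9, 8, 12, 10, 11, 7]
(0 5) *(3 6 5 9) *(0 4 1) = (0 9 3 6 5 4 1) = [9, 0, 2, 6, 1, 4, 5, 7, 8, 3]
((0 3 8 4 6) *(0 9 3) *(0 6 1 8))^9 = (0 6 9 3)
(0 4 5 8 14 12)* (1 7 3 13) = (0 4 5 8 14 12)(1 7 3 13) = [4, 7, 2, 13, 5, 8, 6, 3, 14, 9, 10, 11, 0, 1, 12]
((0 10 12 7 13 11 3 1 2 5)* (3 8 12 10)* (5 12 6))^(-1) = (0 5 6 8 11 13 7 12 2 1 3)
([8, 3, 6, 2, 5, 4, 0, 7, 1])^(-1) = [6, 8, 3, 1, 5, 4, 2, 7, 0]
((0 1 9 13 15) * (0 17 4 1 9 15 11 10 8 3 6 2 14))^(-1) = (0 14 2 6 3 8 10 11 13 9)(1 4 17 15) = ((0 9 13 11 10 8 3 6 2 14)(1 15 17 4))^(-1)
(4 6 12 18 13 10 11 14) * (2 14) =(2 14 4 6 12 18 13 10 11) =[0, 1, 14, 3, 6, 5, 12, 7, 8, 9, 11, 2, 18, 10, 4, 15, 16, 17, 13]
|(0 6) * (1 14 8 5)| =|(0 6)(1 14 8 5)| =4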